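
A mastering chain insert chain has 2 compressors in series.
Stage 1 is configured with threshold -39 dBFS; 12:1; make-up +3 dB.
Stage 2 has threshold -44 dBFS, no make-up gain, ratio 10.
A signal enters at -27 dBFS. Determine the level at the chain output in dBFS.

-43.1 dBFS

Stage 1: 12 dB above -39 dBFS, reduced 12:1 to 1 dB above → -38 dBFS; +3 dB make-up → -35 dBFS.
Stage 2: overshoot 9 dB → 9/10 = 0.9 dB → -43.1 dBFS.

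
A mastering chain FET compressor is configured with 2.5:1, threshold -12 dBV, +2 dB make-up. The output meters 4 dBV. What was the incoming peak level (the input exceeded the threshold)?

Remove make-up: 4 − 2 = 2 dBV.
That's 14 dB above the -12 dBV threshold.
Input overshoot = R × output overshoot = 35 dB → input = -12 + 35 = 23 dBV.

23 dBV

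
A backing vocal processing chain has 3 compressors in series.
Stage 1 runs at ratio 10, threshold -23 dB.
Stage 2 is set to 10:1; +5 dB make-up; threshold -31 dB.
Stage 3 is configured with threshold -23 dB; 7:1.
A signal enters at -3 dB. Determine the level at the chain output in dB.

-25 dB

Stage 1: overshoot 20 dB → 20/10 = 2 dB → -21 dB.
Stage 2: -21 dB is 10 dB over -31 dB; at 10:1 that becomes 1 dB over, giving -30 dB; +5 dB make-up → -25 dB.
Stage 3: -25 dB is at or below the -23 dB threshold — no compression; output -25 dB.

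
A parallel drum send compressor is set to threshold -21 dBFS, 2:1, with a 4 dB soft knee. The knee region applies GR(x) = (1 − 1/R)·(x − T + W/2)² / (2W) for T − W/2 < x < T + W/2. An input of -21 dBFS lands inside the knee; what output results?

x − T + W/2 = -21 − (-21) + 2 = 2.
GR = (1 − 1/2) × 2² / 8 = 0.5 × 4 / 8 = 0.25 dB.
Output = -21 − 0.25 = -21.25 dBFS.

-21.25 dBFS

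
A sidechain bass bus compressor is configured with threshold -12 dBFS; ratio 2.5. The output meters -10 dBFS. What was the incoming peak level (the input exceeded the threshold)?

The compressed level sits -10 − (-12) = 2 dB over threshold.
Before 2.5:1 compression the overshoot was 2 × 2.5 = 5 dB, so input = -12 + 5 = -7 dBFS.

-7 dBFS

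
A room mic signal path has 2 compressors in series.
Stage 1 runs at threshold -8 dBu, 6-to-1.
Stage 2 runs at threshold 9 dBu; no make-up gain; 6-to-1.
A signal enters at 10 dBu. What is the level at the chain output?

Stage 1: 18 dB above -8 dBu, reduced 6:1 to 3 dB above → -5 dBu.
Stage 2: below threshold (-5 ≤ 9); passes unchanged; output -5 dBu.

-5 dBu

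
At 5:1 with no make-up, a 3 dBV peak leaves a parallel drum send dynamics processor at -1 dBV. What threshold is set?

Let T be the threshold. Output overshoot = (input overshoot)/R, so -1 − T = (3 − T)/5.
5·(-1 − T) = 3 − T → 4·T = -5 − 3 = -8.
T = -8/4 = -2 dBV.

-2 dBV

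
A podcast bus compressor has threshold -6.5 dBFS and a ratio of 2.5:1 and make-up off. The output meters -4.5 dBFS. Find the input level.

-1.5 dBFS

That's 2 dB above the -6.5 dBFS threshold.
Input overshoot = R × output overshoot = 5 dB → input = -6.5 + 5 = -1.5 dBFS.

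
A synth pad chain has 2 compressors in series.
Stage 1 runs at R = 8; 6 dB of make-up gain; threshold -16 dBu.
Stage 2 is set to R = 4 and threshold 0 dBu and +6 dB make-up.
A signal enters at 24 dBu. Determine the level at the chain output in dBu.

1 dBu

Stage 1: overshoot 40 dB → 40/8 = 5 dB → -11 dBu; +6 dB make-up → -5 dBu.
Stage 2: -5 dBu ≤ 0 dBu, so stage 2 doesn't engage; make-up brings it to 1 dBu.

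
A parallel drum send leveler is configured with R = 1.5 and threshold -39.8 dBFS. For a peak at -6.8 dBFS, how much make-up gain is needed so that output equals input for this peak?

Without make-up, output = threshold + overshoot/1.5 = -39.8 + 22 = -17.8 dBFS.
Gap to target: 11 dB.

11 dB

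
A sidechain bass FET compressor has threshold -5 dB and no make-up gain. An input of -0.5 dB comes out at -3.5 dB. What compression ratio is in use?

3:1

Input overshoot = -0.5 − (-5) = 4.5 dB; output overshoot = -3.5 − (-5) = 1.5 dB.
Ratio = 4.5 / 1.5 = 3.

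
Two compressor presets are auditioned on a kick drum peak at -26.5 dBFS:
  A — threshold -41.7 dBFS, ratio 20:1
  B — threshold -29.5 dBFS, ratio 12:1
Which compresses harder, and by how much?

A: GR = 15.2 − 15.2/20 = 14.44 dB.
B: GR = 3 − 3/12 = 2.75 dB.
A reduces 11.69 dB more.

A, by 11.69 dB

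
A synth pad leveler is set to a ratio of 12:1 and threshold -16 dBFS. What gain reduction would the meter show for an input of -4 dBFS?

-4 dBFS exceeds the threshold by 12 dB.
At 12:1, output sits 12/12 = 1 dB above threshold.
So the signal is attenuated by 12 − 1 = 11 dB.

11 dB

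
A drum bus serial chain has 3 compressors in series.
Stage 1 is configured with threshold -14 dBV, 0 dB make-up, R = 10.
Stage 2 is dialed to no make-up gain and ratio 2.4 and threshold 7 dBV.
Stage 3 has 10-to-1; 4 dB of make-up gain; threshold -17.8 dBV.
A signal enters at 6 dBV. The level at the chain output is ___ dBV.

Stage 1: overshoot 20 dB → 20/10 = 2 dB → -12 dBV.
Stage 2: -12 dBV is at or below the 7 dBV threshold — no compression; output -12 dBV.
Stage 3: 5.8 dB above -17.8 dBV, reduced 10:1 to 0.58 dB above → -17.22 dBV; +4 dB make-up → -13.22 dBV.

-13.22 dBV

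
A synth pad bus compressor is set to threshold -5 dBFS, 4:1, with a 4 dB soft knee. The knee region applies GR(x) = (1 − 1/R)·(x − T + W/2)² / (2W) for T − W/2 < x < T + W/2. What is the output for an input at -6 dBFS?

-6.09375 dBFS

x − T + W/2 = -6 − (-5) + 2 = 1.
GR = (1 − 1/4) × 1² / 8 = 0.75 × 1 / 8 = 0.09375 dB.
Output = -6 − 0.09375 = -6.09375 dBFS.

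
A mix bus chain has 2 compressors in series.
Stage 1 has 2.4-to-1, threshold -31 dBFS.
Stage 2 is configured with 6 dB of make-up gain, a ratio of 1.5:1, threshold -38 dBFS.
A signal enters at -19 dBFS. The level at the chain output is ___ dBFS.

-24 dBFS

Stage 1: -19 dBFS is 12 dB over -31 dBFS; at 2.4:1 that becomes 5 dB over, giving -26 dBFS.
Stage 2: -26 dBFS is 12 dB over -38 dBFS; at 1.5:1 that becomes 8 dB over, giving -30 dBFS; +6 dB make-up → -24 dBFS.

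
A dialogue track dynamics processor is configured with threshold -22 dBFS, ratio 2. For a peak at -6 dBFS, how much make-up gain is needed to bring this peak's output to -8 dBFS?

6 dB

Without make-up, output = threshold + overshoot/2 = -22 + 8 = -14 dBFS.
Gap to target: 6 dB.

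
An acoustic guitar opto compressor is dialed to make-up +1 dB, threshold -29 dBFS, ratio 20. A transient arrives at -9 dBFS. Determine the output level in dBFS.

-27 dBFS

Overshoot: -9 − (-29) = 20 dB.
20:1 compression reduces that to 20/20 = 1 dB over.
That puts the output at -28 dBFS; make-up adds 1 dB, giving -27 dBFS.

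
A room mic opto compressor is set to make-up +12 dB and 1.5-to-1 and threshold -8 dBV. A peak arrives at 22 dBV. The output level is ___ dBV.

24 dBV

The input is 30 dB above the -8 dBV threshold.
1.5:1 compression reduces that to 30/1.5 = 20 dB over.
So the level is -8 + 20 = 12 dBV; make-up adds 12 dB, giving 24 dBV.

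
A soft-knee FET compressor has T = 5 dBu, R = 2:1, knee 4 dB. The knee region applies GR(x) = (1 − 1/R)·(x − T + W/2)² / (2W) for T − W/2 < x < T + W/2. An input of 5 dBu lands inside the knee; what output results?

x − T + W/2 = 5 − 5 + 2 = 2.
GR = (1 − 1/2) × 2² / 8 = 0.5 × 4 / 8 = 0.25 dB.
Output = 5 − 0.25 = 4.75 dBu.

4.75 dBu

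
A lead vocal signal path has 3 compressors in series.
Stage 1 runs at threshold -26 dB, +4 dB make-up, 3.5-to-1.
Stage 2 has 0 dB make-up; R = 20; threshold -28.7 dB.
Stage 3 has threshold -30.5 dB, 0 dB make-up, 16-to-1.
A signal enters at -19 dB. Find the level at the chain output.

Stage 1: overshoot 7 dB → 7/3.5 = 2 dB → -24 dB; +4 dB make-up → -20 dB.
Stage 2: -20 dB is 8.7 dB over -28.7 dB; at 20:1 that becomes 0.435 dB over, giving -28.265 dB.
Stage 3: 2.235 dB above -30.5 dB, reduced 16:1 to 0.139687 dB above → -30.360312 dB.

-30.360312 dB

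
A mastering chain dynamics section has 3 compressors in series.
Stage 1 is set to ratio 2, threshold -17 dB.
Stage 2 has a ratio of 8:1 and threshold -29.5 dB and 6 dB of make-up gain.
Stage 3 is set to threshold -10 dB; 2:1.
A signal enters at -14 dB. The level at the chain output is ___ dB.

-21.75 dB

Stage 1: -14 dB is 3 dB over -17 dB; at 2:1 that becomes 1.5 dB over, giving -15.5 dB.
Stage 2: overshoot 14 dB → 14/8 = 1.75 dB → -27.75 dB; +6 dB make-up → -21.75 dB.
Stage 3: -21.75 dB ≤ -10 dB, so stage 3 doesn't engage; output -21.75 dB.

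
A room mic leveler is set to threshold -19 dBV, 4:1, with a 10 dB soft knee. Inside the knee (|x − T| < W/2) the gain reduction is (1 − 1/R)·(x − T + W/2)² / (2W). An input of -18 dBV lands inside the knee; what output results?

x − T + W/2 = -18 − (-19) + 5 = 6.
GR = (1 − 1/4) × 6² / 20 = 0.75 × 36 / 20 = 1.35 dB.
Output = -18 − 1.35 = -19.35 dBV.

-19.35 dBV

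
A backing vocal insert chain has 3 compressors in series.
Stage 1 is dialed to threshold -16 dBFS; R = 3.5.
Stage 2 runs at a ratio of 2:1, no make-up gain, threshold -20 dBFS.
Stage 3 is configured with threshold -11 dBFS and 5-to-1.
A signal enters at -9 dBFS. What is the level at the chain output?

Stage 1: 7 dB above -16 dBFS, reduced 3.5:1 to 2 dB above → -14 dBFS.
Stage 2: 6 dB above -20 dBFS, reduced 2:1 to 3 dB above → -17 dBFS.
Stage 3: -17 dBFS is at or below the -11 dBFS threshold — no compression; output -17 dBFS.

-17 dBFS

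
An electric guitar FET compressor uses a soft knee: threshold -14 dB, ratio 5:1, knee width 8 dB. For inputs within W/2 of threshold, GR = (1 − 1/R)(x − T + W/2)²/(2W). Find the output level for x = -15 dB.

-15.45 dB

x − T + W/2 = -15 − (-14) + 4 = 3.
GR = (1 − 1/5) × 3² / 16 = 0.8 × 9 / 16 = 0.45 dB.
Output = -15 − 0.45 = -15.45 dB.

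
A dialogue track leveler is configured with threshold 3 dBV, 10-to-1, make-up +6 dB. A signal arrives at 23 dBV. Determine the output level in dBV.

The input is 20 dB above the 3 dBV threshold.
10:1 compression reduces that to 20/10 = 2 dB over.
That puts the output at 5 dBV; make-up adds 6 dB, giving 11 dBV.

11 dBV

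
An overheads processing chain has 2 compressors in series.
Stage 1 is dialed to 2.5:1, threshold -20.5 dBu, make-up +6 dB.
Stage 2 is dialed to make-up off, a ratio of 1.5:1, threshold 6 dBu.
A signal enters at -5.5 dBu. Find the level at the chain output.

-8.5 dBu

Stage 1: overshoot 15 dB → 15/2.5 = 6 dB → -14.5 dBu; +6 dB make-up → -8.5 dBu.
Stage 2: -8.5 dBu ≤ 6 dBu, so stage 2 doesn't engage; output -8.5 dBu.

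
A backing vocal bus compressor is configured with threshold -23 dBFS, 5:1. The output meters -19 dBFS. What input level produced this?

-3 dBFS

The compressed level sits -19 − (-23) = 4 dB over threshold.
Before 5:1 compression the overshoot was 4 × 5 = 20 dB, so input = -23 + 20 = -3 dBFS.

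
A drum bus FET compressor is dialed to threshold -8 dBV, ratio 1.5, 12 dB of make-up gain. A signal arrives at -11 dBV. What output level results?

-11 dBV is 3 dB below the -8 dBV threshold, so no gain reduction is applied.
Make-up gain adds 12 dB: -11 + 12 = 1 dBV.

1 dBV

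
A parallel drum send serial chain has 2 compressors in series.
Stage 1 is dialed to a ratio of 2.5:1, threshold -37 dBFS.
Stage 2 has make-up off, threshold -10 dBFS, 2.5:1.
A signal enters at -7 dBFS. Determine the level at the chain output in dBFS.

Stage 1: overshoot 30 dB → 30/2.5 = 12 dB → -25 dBFS.
Stage 2: below threshold (-25 ≤ -10); passes unchanged; output -25 dBFS.

-25 dBFS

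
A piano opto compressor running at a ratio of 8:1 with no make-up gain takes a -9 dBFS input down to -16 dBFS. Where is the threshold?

-17 dBFS

Input is 8 dB above T (since output overshoot × R = input overshoot: (-16 − T)·8 = -9 − T gives T = -17 dBFS).
Check: -17 + (-9 − (-17))/8 = -17 + 1 = -16 dBFS. ✓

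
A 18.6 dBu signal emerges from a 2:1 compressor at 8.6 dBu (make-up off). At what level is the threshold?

-1.4 dBu

Input is 20 dB above T (since output overshoot × R = input overshoot: (8.6 − T)·2 = 18.6 − T gives T = -1.4 dBu).
Check: -1.4 + (18.6 − (-1.4))/2 = -1.4 + 10 = 8.6 dBu. ✓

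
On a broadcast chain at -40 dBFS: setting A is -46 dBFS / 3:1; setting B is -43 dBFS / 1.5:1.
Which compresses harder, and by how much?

A: overshoot 6 dB → output overshoot 2 dB → GR 4 dB.
B: overshoot 3 dB → output overshoot 2 dB → GR 1 dB.
A applies 3 dB more gain reduction.

A, by 3 dB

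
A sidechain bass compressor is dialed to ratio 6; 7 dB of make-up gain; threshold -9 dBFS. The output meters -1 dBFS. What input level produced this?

Remove make-up: -1 − 7 = -8 dBFS.
Post-compression overshoot = -8 − (-9) = 1 dB.
Before 6:1 compression the overshoot was 1 × 6 = 6 dB, so input = -9 + 6 = -3 dBFS.

-3 dBFS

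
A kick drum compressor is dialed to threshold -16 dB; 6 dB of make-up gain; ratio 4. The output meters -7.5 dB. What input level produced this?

-6 dB

Stripping the +6 dB make-up gives -13.5 dB at the gain stage.
The compressed level sits -13.5 − (-16) = 2.5 dB over threshold.
Input overshoot = R × output overshoot = 10 dB → input = -16 + 10 = -6 dB.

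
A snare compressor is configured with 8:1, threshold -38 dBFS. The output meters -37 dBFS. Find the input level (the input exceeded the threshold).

-30 dBFS

Post-compression overshoot = -37 − (-38) = 1 dB.
Input overshoot = R × output overshoot = 8 dB → input = -38 + 8 = -30 dBFS.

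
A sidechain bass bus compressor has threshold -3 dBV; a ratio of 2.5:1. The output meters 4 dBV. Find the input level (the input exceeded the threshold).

14.5 dBV

Post-compression overshoot = 4 − (-3) = 7 dB.
Before 2.5:1 compression the overshoot was 7 × 2.5 = 17.5 dB, so input = -3 + 17.5 = 14.5 dBV.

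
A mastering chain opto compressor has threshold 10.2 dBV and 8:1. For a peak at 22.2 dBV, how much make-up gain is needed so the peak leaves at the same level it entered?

10.5 dB

Overshoot 12 dB → 12/8 = 1.5 dB after compression, so the compressed level is 10.2 + 1.5 = 11.7 dBV.
Make-up = target − compressed = 22.2 − 11.7 = 10.5 dB.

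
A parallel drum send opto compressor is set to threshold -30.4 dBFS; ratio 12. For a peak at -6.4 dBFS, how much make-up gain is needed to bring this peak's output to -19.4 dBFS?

The peak compresses to -30.4 + 24/12 = -28.4 dBFS.
To reach -19.4 dBFS requires -19.4 − (-28.4) = 9 dB of make-up.

9 dB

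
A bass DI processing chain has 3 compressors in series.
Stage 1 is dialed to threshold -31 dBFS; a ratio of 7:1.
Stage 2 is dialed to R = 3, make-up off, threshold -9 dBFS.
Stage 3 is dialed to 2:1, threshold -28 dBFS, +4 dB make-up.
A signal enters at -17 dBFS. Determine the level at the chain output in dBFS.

Stage 1: 14 dB above -31 dBFS, reduced 7:1 to 2 dB above → -29 dBFS.
Stage 2: -29 dBFS ≤ -9 dBFS, so stage 2 doesn't engage; output -29 dBFS.
Stage 3: -29 dBFS is at or below the -28 dBFS threshold — no compression; make-up brings it to -25 dBFS.

-25 dBFS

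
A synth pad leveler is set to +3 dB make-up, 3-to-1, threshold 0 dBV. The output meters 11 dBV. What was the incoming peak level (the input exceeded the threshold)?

24 dBV

Before make-up, the level was 11 − 3 = 8 dBV.
That's 8 dB above the 0 dBV threshold.
Before 3:1 compression the overshoot was 8 × 3 = 24 dB, so input = 0 + 24 = 24 dBV.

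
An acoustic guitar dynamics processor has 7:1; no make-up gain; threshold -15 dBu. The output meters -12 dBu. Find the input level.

That's 3 dB above the -15 dBu threshold.
Undo the ratio: input overshoot = 3 × 7 = 21 dB, giving input = 6 dBu.

6 dBu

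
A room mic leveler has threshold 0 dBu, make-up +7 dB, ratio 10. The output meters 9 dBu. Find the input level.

Stripping the +7 dB make-up gives 2 dBu at the gain stage.
Post-compression overshoot = 2 − 0 = 2 dB.
Undo the ratio: input overshoot = 2 × 10 = 20 dB, giving input = 20 dBu.

20 dBu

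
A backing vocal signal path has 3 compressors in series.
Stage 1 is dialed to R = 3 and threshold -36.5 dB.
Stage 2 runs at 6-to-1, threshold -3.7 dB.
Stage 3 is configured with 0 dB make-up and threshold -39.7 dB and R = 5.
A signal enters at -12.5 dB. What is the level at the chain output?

Stage 1: -12.5 dB is 24 dB over -36.5 dB; at 3:1 that becomes 8 dB over, giving -28.5 dB.
Stage 2: -28.5 dB is at or below the -3.7 dB threshold — no compression; output -28.5 dB.
Stage 3: overshoot 11.2 dB → 11.2/5 = 2.24 dB → -37.46 dB.

-37.46 dB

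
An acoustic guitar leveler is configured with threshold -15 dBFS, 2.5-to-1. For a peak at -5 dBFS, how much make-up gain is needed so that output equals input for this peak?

Without make-up, output = threshold + overshoot/2.5 = -15 + 4 = -11 dBFS.
Gap to target: 6 dB.

6 dB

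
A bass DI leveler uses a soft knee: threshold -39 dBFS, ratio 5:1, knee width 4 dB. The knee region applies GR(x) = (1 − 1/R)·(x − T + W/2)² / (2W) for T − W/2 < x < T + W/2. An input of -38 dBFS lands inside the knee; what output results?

x − T + W/2 = -38 − (-39) + 2 = 3.
GR = (1 − 1/5) × 3² / 8 = 0.8 × 9 / 8 = 0.9 dB.
Output = -38 − 0.9 = -38.9 dBFS.

-38.9 dBFS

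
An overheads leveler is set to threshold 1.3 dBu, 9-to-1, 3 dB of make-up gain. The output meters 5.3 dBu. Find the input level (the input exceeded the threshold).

10.3 dBu

Stripping the +3 dB make-up gives 2.3 dBu at the gain stage.
That's 1 dB above the 1.3 dBu threshold.
Input overshoot = R × output overshoot = 9 dB → input = 1.3 + 9 = 10.3 dBu.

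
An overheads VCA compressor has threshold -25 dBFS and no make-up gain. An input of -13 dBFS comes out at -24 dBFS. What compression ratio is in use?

Input overshoot = -13 − (-25) = 12 dB; output overshoot = -24 − (-25) = 1 dB.
Ratio = 12 / 1 = 12.

12:1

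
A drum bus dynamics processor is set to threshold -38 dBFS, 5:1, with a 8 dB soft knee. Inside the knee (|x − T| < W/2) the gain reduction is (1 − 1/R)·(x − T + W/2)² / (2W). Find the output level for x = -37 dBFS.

-38.25 dBFS

x − T + W/2 = -37 − (-38) + 4 = 5.
GR = (1 − 1/5) × 5² / 16 = 0.8 × 25 / 16 = 1.25 dB.
Output = -37 − 1.25 = -38.25 dBFS.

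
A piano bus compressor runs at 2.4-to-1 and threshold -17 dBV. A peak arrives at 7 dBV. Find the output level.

-7 dBV

Overshoot: 7 − (-17) = 24 dB.
The 24 dB excess becomes 10 dB after 2.4:1 reduction.
So the level is -17 + 10 = -7 dBV.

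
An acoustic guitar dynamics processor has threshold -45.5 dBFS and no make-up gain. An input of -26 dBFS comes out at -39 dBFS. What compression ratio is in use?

3:1

Input overshoot = -26 − (-45.5) = 19.5 dB; output overshoot = -39 − (-45.5) = 6.5 dB.
Ratio = 19.5 / 6.5 = 3.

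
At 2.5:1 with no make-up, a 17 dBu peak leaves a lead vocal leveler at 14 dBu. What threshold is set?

12 dBu

Let T be the threshold. Output overshoot = (input overshoot)/R, so 14 − T = (17 − T)/2.5.
2.5·(14 − T) = 17 − T → 1.5·T = 35 − 17 = 18.
T = 18/1.5 = 12 dBu.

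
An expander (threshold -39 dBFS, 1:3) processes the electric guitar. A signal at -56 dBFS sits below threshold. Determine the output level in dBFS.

The input is 17 dB below the -39 dBFS threshold.
A 1:3 expander multiplies undershoot by 3: 17 × 3 = 51 dB below threshold.
Output = -39 − 51 = -90 dBFS.

-90 dBFS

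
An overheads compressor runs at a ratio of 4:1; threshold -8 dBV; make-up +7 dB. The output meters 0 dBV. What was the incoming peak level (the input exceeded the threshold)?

Stripping the +7 dB make-up gives -7 dBV at the gain stage.
The compressed level sits -7 − (-8) = 1 dB over threshold.
Input overshoot = R × output overshoot = 4 dB → input = -8 + 4 = -4 dBV.

-4 dBV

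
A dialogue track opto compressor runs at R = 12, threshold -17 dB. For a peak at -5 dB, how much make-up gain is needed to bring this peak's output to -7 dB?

9 dB

The peak compresses to -17 + 12/12 = -16 dB.
To reach -7 dB requires -7 − (-16) = 9 dB of make-up.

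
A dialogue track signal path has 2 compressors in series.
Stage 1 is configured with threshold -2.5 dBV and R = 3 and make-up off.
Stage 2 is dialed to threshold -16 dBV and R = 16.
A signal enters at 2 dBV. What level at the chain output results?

Stage 1: 4.5 dB above -2.5 dBV, reduced 3:1 to 1.5 dB above → -1 dBV.
Stage 2: overshoot 15 dB → 15/16 = 0.9375 dB → -15.0625 dBV.

-15.0625 dBV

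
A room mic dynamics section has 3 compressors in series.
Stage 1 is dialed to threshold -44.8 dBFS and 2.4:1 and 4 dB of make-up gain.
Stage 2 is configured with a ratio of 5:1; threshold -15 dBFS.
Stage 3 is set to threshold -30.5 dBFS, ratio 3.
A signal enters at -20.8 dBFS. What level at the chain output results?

-30.8 dBFS

Stage 1: -20.8 dBFS is 24 dB over -44.8 dBFS; at 2.4:1 that becomes 10 dB over, giving -34.8 dBFS; +4 dB make-up → -30.8 dBFS.
Stage 2: below threshold (-30.8 ≤ -15); passes unchanged; output -30.8 dBFS.
Stage 3: -30.8 dBFS is at or below the -30.5 dBFS threshold — no compression; output -30.8 dBFS.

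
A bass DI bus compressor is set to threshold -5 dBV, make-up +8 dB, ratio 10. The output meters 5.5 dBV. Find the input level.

20 dBV

Stripping the +8 dB make-up gives -2.5 dBV at the gain stage.
The compressed level sits -2.5 − (-5) = 2.5 dB over threshold.
Input overshoot = R × output overshoot = 25 dB → input = -5 + 25 = 20 dBV.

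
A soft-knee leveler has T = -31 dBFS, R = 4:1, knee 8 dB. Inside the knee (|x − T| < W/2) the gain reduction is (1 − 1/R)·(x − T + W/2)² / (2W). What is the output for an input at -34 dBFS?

-34.046875 dBFS

x − T + W/2 = -34 − (-31) + 4 = 1.
GR = (1 − 1/4) × 1² / 16 = 0.75 × 1 / 16 = 0.046875 dB.
Output = -34 − 0.046875 = -34.046875 dBFS.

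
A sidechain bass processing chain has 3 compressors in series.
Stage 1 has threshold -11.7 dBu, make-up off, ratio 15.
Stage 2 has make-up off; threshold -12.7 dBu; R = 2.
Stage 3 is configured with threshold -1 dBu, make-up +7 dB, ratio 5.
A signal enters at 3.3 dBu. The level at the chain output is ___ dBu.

-4.7 dBu

Stage 1: overshoot 15 dB → 15/15 = 1 dB → -10.7 dBu.
Stage 2: overshoot 2 dB → 2/2 = 1 dB → -11.7 dBu.
Stage 3: -11.7 dBu is at or below the -1 dBu threshold — no compression; make-up brings it to -4.7 dBu.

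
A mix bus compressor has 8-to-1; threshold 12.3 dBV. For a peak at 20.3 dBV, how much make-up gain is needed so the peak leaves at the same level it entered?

The peak compresses to 12.3 + 8/8 = 13.3 dBV.
To reach 20.3 dBV requires 20.3 − 13.3 = 7 dB of make-up.

7 dB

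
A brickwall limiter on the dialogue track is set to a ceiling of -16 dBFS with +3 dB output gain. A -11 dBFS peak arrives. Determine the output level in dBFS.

The limiter clamps the peak to its -16 dBFS ceiling.
Output gain then adds 3 dB: -16 + 3 = -13 dBFS.

-13 dBFS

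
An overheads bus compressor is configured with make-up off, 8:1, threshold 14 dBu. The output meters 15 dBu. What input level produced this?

Post-compression overshoot = 15 − 14 = 1 dB.
Before 8:1 compression the overshoot was 1 × 8 = 8 dB, so input = 14 + 8 = 22 dBu.

22 dBu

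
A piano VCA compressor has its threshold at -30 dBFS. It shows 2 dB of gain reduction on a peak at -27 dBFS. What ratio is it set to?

Input overshoot = -27 − (-30) = 3 dB.
Output overshoot = 3 − 2 = 1 dB.
Ratio = input overshoot / output overshoot = 3 / 1 = 3.

3:1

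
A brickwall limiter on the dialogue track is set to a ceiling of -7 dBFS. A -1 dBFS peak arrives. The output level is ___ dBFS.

The limiter clamps the peak to its -7 dBFS ceiling.

-7 dBFS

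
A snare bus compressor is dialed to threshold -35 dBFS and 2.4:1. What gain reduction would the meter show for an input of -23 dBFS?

Overshoot = -23 − (-35) = 12 dB.
After 2.4:1 compression the overshoot becomes 12/2.4 = 5 dB.
GR = overshoot in − overshoot out = 12 − 5 = 7 dB.

7 dB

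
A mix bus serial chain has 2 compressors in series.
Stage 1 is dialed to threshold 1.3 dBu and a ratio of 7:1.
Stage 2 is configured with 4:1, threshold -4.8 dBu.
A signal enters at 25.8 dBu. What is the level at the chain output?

-2.4 dBu

Stage 1: 24.5 dB above 1.3 dBu, reduced 7:1 to 3.5 dB above → 4.8 dBu.
Stage 2: overshoot 9.6 dB → 9.6/4 = 2.4 dB → -2.4 dBu.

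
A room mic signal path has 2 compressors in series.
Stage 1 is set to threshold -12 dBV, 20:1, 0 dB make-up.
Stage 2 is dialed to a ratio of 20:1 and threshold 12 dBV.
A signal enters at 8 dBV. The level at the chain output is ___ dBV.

-11 dBV

Stage 1: overshoot 20 dB → 20/20 = 1 dB → -11 dBV.
Stage 2: below threshold (-11 ≤ 12); passes unchanged; output -11 dBV.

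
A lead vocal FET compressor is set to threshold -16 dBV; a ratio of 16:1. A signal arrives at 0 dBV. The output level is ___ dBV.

The input is 16 dB above the -16 dBV threshold.
The 16 dB excess becomes 1 dB after 16:1 reduction.
So the level is -16 + 1 = -15 dBV.

-15 dBV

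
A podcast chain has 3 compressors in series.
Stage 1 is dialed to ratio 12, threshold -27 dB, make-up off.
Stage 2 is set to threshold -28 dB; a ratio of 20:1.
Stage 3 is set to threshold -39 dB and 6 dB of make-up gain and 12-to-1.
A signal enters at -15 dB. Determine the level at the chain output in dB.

Stage 1: 12 dB above -27 dB, reduced 12:1 to 1 dB above → -26 dB.
Stage 2: overshoot 2 dB → 2/20 = 0.1 dB → -27.9 dB.
Stage 3: -27.9 dB is 11.1 dB over -39 dB; at 12:1 that becomes 0.925 dB over, giving -38.075 dB; +6 dB make-up → -32.075 dB.

-32.075 dB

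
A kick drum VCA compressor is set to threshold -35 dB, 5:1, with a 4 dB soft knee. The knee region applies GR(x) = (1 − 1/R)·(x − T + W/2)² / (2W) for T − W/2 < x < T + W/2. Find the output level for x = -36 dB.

-36.1 dB

x − T + W/2 = -36 − (-35) + 2 = 1.
GR = (1 − 1/5) × 1² / 8 = 0.8 × 1 / 8 = 0.1 dB.
Output = -36 − 0.1 = -36.1 dB.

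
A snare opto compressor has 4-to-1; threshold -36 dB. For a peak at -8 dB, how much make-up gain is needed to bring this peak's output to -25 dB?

4 dB

The peak compresses to -36 + 28/4 = -29 dB.
To reach -25 dB requires -25 − (-29) = 4 dB of make-up.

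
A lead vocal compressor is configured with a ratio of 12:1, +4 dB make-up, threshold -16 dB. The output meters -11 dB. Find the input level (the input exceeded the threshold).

-4 dB

Remove make-up: -11 − 4 = -15 dB.
The compressed level sits -15 − (-16) = 1 dB over threshold.
Undo the ratio: input overshoot = 1 × 12 = 12 dB, giving input = -4 dB.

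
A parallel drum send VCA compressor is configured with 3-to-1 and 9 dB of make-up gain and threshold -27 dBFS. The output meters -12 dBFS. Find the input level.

Before make-up, the level was -12 − 9 = -21 dBFS.
The compressed level sits -21 − (-27) = 6 dB over threshold.
Input overshoot = R × output overshoot = 18 dB → input = -27 + 18 = -9 dBFS.

-9 dBFS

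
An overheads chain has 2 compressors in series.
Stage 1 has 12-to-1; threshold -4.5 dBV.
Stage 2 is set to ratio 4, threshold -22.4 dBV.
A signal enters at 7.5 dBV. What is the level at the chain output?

-17.675 dBV

Stage 1: 7.5 dBV is 12 dB over -4.5 dBV; at 12:1 that becomes 1 dB over, giving -3.5 dBV.
Stage 2: overshoot 18.9 dB → 18.9/4 = 4.725 dB → -17.675 dBV.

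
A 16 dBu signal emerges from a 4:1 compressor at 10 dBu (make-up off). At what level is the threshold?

8 dBu

Input is 8 dB above T (since output overshoot × R = input overshoot: (10 − T)·4 = 16 − T gives T = 8 dBu).
Check: 8 + (16 − 8)/4 = 8 + 2 = 10 dBu. ✓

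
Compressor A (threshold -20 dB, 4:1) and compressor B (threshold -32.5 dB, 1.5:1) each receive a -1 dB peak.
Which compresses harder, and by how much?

A, by 3.75 dB

A: 19 dB over, compressed to 4.75 dB over, so 14.25 dB of GR.
B: 31.5 dB over, compressed to 21 dB over, so 10.5 dB of GR.
Difference: 3.75 dB in favour of A.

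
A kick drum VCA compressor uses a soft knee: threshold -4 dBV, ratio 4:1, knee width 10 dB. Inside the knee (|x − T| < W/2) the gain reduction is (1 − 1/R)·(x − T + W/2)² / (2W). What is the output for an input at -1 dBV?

x − T + W/2 = -1 − (-4) + 5 = 8.
GR = (1 − 1/4) × 8² / 20 = 0.75 × 64 / 20 = 2.4 dB.
Output = -1 − 2.4 = -3.4 dBV.

-3.4 dBV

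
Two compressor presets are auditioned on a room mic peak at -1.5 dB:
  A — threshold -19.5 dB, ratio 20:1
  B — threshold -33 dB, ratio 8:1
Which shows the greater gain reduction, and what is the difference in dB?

A: 18 dB over, compressed to 0.9 dB over, so 17.1 dB of GR.
B: 31.5 dB over, compressed to 3.9375 dB over, so 27.5625 dB of GR.
B applies 10.4625 dB more gain reduction.

B, by 10.4625 dB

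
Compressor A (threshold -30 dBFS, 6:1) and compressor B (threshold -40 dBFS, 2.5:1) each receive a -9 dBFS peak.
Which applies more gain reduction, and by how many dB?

B, by 1.1 dB

A: overshoot 21 dB → output overshoot 3.5 dB → GR 17.5 dB.
B: overshoot 31 dB → output overshoot 12.4 dB → GR 18.6 dB.
B applies 1.1 dB more gain reduction.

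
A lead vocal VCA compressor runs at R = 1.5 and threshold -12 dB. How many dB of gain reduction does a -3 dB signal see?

The signal is 9 dB above threshold.
A 1.5:1 ratio leaves 6 dB of that excess.
So the signal is attenuated by 9 − 6 = 3 dB.

3 dB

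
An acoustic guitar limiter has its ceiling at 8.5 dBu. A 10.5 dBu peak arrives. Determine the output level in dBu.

8.5 dBu

At ∞:1, everything above 8.5 dBu is held at the ceiling.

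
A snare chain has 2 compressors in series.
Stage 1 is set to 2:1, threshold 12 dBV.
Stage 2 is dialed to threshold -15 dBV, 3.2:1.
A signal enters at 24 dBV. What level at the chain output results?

-4.6875 dBV

Stage 1: 12 dB above 12 dBV, reduced 2:1 to 6 dB above → 18 dBV.
Stage 2: overshoot 33 dB → 33/3.2 = 10.3125 dB → -4.6875 dBV.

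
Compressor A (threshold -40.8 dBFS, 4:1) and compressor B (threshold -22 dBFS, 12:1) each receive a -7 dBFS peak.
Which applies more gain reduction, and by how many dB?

A: overshoot 33.8 dB → output overshoot 8.45 dB → GR 25.35 dB.
B: overshoot 15 dB → output overshoot 1.25 dB → GR 13.75 dB.
Difference: 11.6 dB in favour of A.

A, by 11.6 dB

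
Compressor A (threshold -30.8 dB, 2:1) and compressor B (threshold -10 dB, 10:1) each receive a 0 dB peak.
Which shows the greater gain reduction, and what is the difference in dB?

A, by 6.4 dB

A: 30.8 dB over, compressed to 15.4 dB over, so 15.4 dB of GR.
B: 10 dB over, compressed to 1 dB over, so 9 dB of GR.
A reduces 6.4 dB more.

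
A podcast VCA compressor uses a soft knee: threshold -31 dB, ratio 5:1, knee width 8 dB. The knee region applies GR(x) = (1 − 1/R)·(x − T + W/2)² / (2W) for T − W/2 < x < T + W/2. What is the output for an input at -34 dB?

x − T + W/2 = -34 − (-31) + 4 = 1.
GR = (1 − 1/5) × 1² / 16 = 0.8 × 1 / 16 = 0.05 dB.
Output = -34 − 0.05 = -34.05 dB.

-34.05 dB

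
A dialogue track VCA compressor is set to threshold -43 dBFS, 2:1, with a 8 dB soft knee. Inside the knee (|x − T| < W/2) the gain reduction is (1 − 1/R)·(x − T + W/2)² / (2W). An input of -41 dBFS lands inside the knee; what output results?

-42.125 dBFS

x − T + W/2 = -41 − (-43) + 4 = 6.
GR = (1 − 1/2) × 6² / 16 = 0.5 × 36 / 16 = 1.125 dB.
Output = -41 − 1.125 = -42.125 dBFS.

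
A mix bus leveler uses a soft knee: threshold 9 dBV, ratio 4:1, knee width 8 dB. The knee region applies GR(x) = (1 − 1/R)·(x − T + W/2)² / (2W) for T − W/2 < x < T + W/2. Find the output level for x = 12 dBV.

x − T + W/2 = 12 − 9 + 4 = 7.
GR = (1 − 1/4) × 7² / 16 = 0.75 × 49 / 16 = 2.296875 dB.
Output = 12 − 2.296875 = 9.703125 dBV.

9.703125 dBV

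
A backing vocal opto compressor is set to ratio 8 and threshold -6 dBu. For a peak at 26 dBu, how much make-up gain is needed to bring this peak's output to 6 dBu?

The peak compresses to -6 + 32/8 = -2 dBu.
To reach 6 dBu requires 6 − (-2) = 8 dB of make-up.

8 dB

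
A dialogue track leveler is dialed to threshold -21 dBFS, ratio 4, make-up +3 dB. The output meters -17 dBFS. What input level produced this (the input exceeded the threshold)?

Remove make-up: -17 − 3 = -20 dBFS.
The compressed level sits -20 − (-21) = 1 dB over threshold.
Input overshoot = R × output overshoot = 4 dB → input = -21 + 4 = -17 dBFS.

-17 dBFS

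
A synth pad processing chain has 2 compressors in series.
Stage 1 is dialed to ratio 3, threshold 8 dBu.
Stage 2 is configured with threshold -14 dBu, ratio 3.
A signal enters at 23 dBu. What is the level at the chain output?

-5 dBu

Stage 1: 23 dBu is 15 dB over 8 dBu; at 3:1 that becomes 5 dB over, giving 13 dBu.
Stage 2: 13 dBu is 27 dB over -14 dBu; at 3:1 that becomes 9 dB over, giving -5 dBu.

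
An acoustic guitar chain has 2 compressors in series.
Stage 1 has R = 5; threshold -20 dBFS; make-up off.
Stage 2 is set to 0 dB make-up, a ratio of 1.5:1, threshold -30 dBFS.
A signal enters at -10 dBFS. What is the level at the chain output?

Stage 1: -10 dBFS is 10 dB over -20 dBFS; at 5:1 that becomes 2 dB over, giving -18 dBFS.
Stage 2: 12 dB above -30 dBFS, reduced 1.5:1 to 8 dB above → -22 dBFS.

-22 dBFS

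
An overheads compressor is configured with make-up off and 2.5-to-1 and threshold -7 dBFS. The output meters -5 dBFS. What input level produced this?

-2 dBFS

The compressed level sits -5 − (-7) = 2 dB over threshold.
Undo the ratio: input overshoot = 2 × 2.5 = 5 dB, giving input = -2 dBFS.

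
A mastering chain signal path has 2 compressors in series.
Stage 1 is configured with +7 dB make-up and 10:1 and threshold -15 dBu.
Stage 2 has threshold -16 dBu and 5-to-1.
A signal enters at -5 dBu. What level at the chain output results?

Stage 1: 10 dB above -15 dBu, reduced 10:1 to 1 dB above → -14 dBu; +7 dB make-up → -7 dBu.
Stage 2: -7 dBu is 9 dB over -16 dBu; at 5:1 that becomes 1.8 dB over, giving -14.2 dBu.

-14.2 dBu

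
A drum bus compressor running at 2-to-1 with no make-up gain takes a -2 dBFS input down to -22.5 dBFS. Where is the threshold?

-43 dBFS

Input is 41 dB above T (since output overshoot × R = input overshoot: (-22.5 − T)·2 = -2 − T gives T = -43 dBFS).
Check: -43 + (-2 − (-43))/2 = -43 + 20.5 = -22.5 dBFS. ✓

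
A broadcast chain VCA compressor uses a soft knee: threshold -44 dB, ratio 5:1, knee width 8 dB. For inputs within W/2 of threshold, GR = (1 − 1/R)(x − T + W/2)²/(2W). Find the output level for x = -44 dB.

x − T + W/2 = -44 − (-44) + 4 = 4.
GR = (1 − 1/5) × 4² / 16 = 0.8 × 16 / 16 = 0.8 dB.
Output = -44 − 0.8 = -44.8 dB.

-44.8 dB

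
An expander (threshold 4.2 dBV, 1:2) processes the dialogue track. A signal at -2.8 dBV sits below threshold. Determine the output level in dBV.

The input is 7 dB below the 4.2 dBV threshold.
A 1:2 expander multiplies undershoot by 2: 7 × 2 = 14 dB below threshold.
Output = 4.2 − 14 = -9.8 dBV.

-9.8 dBV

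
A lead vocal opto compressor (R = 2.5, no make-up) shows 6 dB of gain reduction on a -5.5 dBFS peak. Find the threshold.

Gain reduction = -5.5 − (-11.5) = 6 dB; output overshoot = GR / (R − 1) = 6 / 1.5 = 4 dB.
Threshold = output − output overshoot = -11.5 − 4 = -15.5 dBFS.

-15.5 dBFS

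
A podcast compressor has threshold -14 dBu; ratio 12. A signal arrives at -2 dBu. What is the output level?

-13 dBu

-2 dBu sits 12 dB over threshold.
At 12:1 the overshoot is divided by 12, leaving 1 dB above threshold.
Output = -14 + 1 = -13 dBu.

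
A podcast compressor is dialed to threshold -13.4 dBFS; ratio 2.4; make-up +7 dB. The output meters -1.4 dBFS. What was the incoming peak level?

-1.4 dBFS

Stripping the +7 dB make-up gives -8.4 dBFS at the gain stage.
That's 5 dB above the -13.4 dBFS threshold.
Before 2.4:1 compression the overshoot was 5 × 2.4 = 12 dB, so input = -13.4 + 12 = -1.4 dBFS.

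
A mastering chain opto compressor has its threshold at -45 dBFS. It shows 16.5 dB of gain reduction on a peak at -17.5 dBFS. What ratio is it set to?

Input overshoot = -17.5 − (-45) = 27.5 dB.
Output overshoot = 27.5 − 16.5 = 11 dB.
Ratio = input overshoot / output overshoot = 27.5 / 11 = 2.5.

2.5:1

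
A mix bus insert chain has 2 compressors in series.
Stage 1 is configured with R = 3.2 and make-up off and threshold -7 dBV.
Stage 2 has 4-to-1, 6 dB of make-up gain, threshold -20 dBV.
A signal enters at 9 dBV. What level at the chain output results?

Stage 1: 9 dBV is 16 dB over -7 dBV; at 3.2:1 that becomes 5 dB over, giving -2 dBV.
Stage 2: -2 dBV is 18 dB over -20 dBV; at 4:1 that becomes 4.5 dB over, giving -15.5 dBV; +6 dB make-up → -9.5 dBV.

-9.5 dBV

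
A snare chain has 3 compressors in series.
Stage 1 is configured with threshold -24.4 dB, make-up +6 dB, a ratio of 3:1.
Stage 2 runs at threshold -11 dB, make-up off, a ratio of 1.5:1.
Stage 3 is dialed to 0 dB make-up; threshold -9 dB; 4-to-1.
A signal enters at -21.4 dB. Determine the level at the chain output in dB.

Stage 1: 3 dB above -24.4 dB, reduced 3:1 to 1 dB above → -23.4 dB; +6 dB make-up → -17.4 dB.
Stage 2: -17.4 dB ≤ -11 dB, so stage 2 doesn't engage; output -17.4 dB.
Stage 3: below threshold (-17.4 ≤ -9); passes unchanged; output -17.4 dB.

-17.4 dB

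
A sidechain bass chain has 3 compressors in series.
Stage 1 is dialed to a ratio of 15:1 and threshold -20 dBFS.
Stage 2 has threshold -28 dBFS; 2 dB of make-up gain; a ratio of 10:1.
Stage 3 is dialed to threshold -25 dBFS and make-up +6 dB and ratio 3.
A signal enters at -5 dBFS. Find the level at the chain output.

Stage 1: 15 dB above -20 dBFS, reduced 15:1 to 1 dB above → -19 dBFS.
Stage 2: 9 dB above -28 dBFS, reduced 10:1 to 0.9 dB above → -27.1 dBFS; +2 dB make-up → -25.1 dBFS.
Stage 3: below threshold (-25.1 ≤ -25); passes unchanged; make-up brings it to -19.1 dBFS.

-19.1 dBFS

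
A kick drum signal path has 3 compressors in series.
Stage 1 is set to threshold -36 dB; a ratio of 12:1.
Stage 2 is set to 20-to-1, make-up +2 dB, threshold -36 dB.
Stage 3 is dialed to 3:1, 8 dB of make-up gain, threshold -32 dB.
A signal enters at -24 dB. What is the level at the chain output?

Stage 1: -24 dB is 12 dB over -36 dB; at 12:1 that becomes 1 dB over, giving -35 dB.
Stage 2: 1 dB above -36 dB, reduced 20:1 to 0.05 dB above → -35.95 dB; +2 dB make-up → -33.95 dB.
Stage 3: -33.95 dB ≤ -32 dB, so stage 3 doesn't engage; make-up brings it to -25.95 dB.

-25.95 dB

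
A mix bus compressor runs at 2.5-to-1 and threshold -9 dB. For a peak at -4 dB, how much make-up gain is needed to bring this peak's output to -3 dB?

Overshoot 5 dB → 5/2.5 = 2 dB after compression, so the compressed level is -9 + 2 = -7 dB.
Make-up = target − compressed = -3 − (-7) = 4 dB.

4 dB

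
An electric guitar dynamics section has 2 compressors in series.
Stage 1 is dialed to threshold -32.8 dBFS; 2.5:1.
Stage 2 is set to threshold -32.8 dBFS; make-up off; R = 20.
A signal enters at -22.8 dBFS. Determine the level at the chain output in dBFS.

-32.6 dBFS

Stage 1: 10 dB above -32.8 dBFS, reduced 2.5:1 to 4 dB above → -28.8 dBFS.
Stage 2: 4 dB above -32.8 dBFS, reduced 20:1 to 0.2 dB above → -32.6 dBFS.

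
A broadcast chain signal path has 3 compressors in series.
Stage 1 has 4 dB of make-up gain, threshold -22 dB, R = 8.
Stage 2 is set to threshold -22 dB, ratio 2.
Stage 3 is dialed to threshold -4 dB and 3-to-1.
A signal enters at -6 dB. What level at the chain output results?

Stage 1: -6 dB is 16 dB over -22 dB; at 8:1 that becomes 2 dB over, giving -20 dB; +4 dB make-up → -16 dB.
Stage 2: 6 dB above -22 dB, reduced 2:1 to 3 dB above → -19 dB.
Stage 3: -19 dB ≤ -4 dB, so stage 3 doesn't engage; output -19 dB.

-19 dB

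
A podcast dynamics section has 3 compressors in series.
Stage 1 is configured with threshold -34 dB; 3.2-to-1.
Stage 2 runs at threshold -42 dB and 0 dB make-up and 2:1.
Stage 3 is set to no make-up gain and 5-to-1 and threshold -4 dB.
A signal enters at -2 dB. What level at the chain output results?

Stage 1: 32 dB above -34 dB, reduced 3.2:1 to 10 dB above → -24 dB.
Stage 2: overshoot 18 dB → 18/2 = 9 dB → -33 dB.
Stage 3: -33 dB is at or below the -4 dB threshold — no compression; output -33 dB.

-33 dB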